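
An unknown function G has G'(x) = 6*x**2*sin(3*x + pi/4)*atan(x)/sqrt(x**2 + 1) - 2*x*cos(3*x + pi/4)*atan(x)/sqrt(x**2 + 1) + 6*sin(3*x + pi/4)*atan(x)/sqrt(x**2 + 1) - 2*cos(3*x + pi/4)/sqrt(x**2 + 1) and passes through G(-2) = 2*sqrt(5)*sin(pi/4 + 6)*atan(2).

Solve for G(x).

Integrate term by term and add the pieces.
A general antiderivative is -2*sqrt(x**2 + 1)*cos(3*x + pi/4)*atan(x) + C.
The condition gives C = 2*sqrt(5)*sin(pi/4 + 6)*atan(2) - (2*sqrt(5)*sin(pi/4 + 6)*atan(2)) = 0.
So G(x) = -2*sqrt(x**2 + 1)*cos(3*x + pi/4)*atan(x).
Check: d/dx[-2*sqrt(x**2 + 1)*cos(3*x + pi/4)*atan(x)] = (6*x**2*sin(3*x + pi/4)*atan(x) - 2*x*cos(3*x + pi/4)*atan(x) + 6*sin(3*x + pi/4)*atan(x) - 2*cos(3*x + pi/4))/sqrt(x**2 + 1), which equals G'(x).

G(x) = -2*sqrt(x**2 + 1)*cos(3*x + pi/4)*atan(x)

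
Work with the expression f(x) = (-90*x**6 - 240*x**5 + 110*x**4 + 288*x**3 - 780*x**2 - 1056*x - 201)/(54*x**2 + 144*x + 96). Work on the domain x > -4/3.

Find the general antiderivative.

F(x) = (-6*x**6 - 8*x**5 + 30*x**4 - 32*x**3 - 132*x**2 - 66*x - 21)/(18*x + 24) + C

Differentiate the proposed F(x) back; it has to land on f(x) exactly.
Check: d/dx[(-6*x**6 - 8*x**5 + 30*x**4 - 32*x**3 - 132*x**2 - 66*x - 21)/(18*x + 24)] = (-90*x**6 - 240*x**5 + 110*x**4 + 288*x**3 - 780*x**2 - 1056*x - 201)/(54*x**2 + 144*x + 96) = f(x).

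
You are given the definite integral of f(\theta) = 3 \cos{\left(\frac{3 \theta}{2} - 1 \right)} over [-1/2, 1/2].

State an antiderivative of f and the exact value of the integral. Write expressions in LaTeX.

Check any antiderivative F(\theta) by computing F'(\theta) and comparing it with f(\theta).
F(\theta) = 2 \sin{\left(\frac{3 \theta}{2} - 1 \right)} is an antiderivative of f.
Check: d/d\theta[2 \sin{\left(\frac{3 \theta}{2} - 1 \right)}] = 3 \cos{\left(\frac{3 \theta}{2} - 1 \right)} = f(\theta).
F(1/2) = - 2 \sin{\left(\frac{1}{4} \right)}; F(-1/2) = - 2 \sin{\left(\frac{7}{4} \right)}.
Integral = F(1/2) - F(-1/2) = - 2 \sin{\left(\frac{1}{4} \right)} + 2 \sin{\left(\frac{7}{4} \right)}.

Antiderivative: F(\theta) = 2 \sin{\left(\frac{3 \theta}{2} - 1 \right)}; value = - 2 \sin{\left(\frac{1}{4} \right)} + 2 \sin{\left(\frac{7}{4} \right)}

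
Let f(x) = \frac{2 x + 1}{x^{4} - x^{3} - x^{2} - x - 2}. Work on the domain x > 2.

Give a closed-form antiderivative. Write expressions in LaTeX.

The denominator factors as \left(x - 2\right) \left(x + 1\right) \left(x^{2} + 1\right); partial fractions split f into directly integrable pieces: - \frac{x + 1}{2 \left(x^{2} + 1\right)} + \frac{1}{6 \left(x + 1\right)} + \frac{1}{3 \left(x - 2\right)}.
Check: d/dx[\frac{\log{\left(x - 2 \right)}}{3} + \frac{\log{\left(x + 1 \right)}}{6} - \frac{\log{\left(x^{2} + 1 \right)}}{4} - \frac{\operatorname{atan}{\left(x \right)}}{2}] = \frac{2 x + 1}{x^{4} - x^{3} - x^{2} - x - 2} = f(x).

An antiderivative is F(x) = \frac{\log{\left(x - 2 \right)}}{3} + \frac{\log{\left(x + 1 \right)}}{6} - \frac{\log{\left(x^{2} + 1 \right)}}{4} - \frac{\operatorname{atan}{\left(x \right)}}{2}.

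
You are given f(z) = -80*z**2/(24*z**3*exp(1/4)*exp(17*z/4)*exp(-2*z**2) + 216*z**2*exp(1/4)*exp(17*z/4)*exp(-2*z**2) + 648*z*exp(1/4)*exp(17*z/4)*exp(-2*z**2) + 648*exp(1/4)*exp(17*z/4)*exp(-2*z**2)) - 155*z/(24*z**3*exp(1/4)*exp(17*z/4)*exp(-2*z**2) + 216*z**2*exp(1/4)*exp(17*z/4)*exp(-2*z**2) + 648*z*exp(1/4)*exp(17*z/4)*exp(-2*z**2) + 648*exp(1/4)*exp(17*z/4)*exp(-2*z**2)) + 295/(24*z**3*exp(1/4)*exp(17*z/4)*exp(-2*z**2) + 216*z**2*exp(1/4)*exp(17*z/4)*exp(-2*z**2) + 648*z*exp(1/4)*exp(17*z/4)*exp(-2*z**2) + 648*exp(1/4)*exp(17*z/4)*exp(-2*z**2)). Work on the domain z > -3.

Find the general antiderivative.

Integrate term by term and add the pieces.
Check: d/dz[-10*exp(2*z**2)/(12*z**2*exp(1/4)*exp(17*z/4) + 72*z*exp(1/4)*exp(17*z/4) + 108*exp(1/4)*exp(17*z/4))] = (-80*z**2*exp(2*z**2) - 155*z*exp(2*z**2) + 295*exp(2*z**2))/(24*z**3*exp(1/4)*exp(17*z/4) + 216*z**2*exp(1/4)*exp(17*z/4) + 648*z*exp(1/4)*exp(17*z/4) + 648*exp(1/4)*exp(17*z/4)), which equals f(z).

F(z) = -10*exp(2*z**2)/(12*z**2*exp(1/4)*exp(17*z/4) + 72*z*exp(1/4)*exp(17*z/4) + 108*exp(1/4)*exp(17*z/4)) + C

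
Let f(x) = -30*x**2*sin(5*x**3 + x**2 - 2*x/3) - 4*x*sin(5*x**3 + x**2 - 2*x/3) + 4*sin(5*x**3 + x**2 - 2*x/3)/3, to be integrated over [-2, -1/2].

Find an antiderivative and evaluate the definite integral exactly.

Antiderivative: F(x) = 2*cos(5*x**3 + x**2 - 2*x/3); value = -2*cos(104/3) + 2*cos(1/24)

The substitution u = 5*x**3 + x**2 - 2*x/3 works: f is exactly (dF/du)*(du/dx) for that inner function.
F(x) = 2*cos(5*x**3 + x**2 - 2*x/3) is an antiderivative of f.
Check: d/dx[2*cos(5*x**3 + x**2 - 2*x/3)] = -30*x**2*sin(5*x**3 + x**2 - 2*x/3) - 4*x*sin(5*x**3 + x**2 - 2*x/3) + 4*sin(5*x**3 + x**2 - 2*x/3)/3 = f(x).
F(-1/2) = 2*cos(1/24); F(-2) = 2*cos(104/3).
Integral = F(-1/2) - F(-2) = -2*cos(104/3) + 2*cos(1/24).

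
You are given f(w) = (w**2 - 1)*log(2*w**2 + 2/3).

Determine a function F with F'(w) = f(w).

An antiderivative is F(w) = (9*w**3*log(2*w**2 + 2/3) - 6*w**3 - 27*w*log(2*w**2 + 2/3) + 60*w - 20*sqrt(3)*atan(sqrt(3)*w))/27.

A first test for any F(w): its w-derivative must equal f(w) identically.
Check: d/dw[(9*w**3*log(2*w**2 + 2/3) - 6*w**3 - 27*w*log(2*w**2 + 2/3) + 60*w - 20*sqrt(3)*atan(sqrt(3)*w))/27] = w**2*log(w**2 + 1/3) + w**2*log(2) - log(w**2 + 1/3) - log(2), which equals f(w).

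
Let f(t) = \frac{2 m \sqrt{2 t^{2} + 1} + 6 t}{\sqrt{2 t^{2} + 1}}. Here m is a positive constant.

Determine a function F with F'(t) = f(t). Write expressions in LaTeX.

An antiderivative is F(t) = 2 m t + 3 \sqrt{2 t^{2} + 1}.

A first test for any F(t): its t-derivative must equal f(t) identically.
Check: d/dt[2 m t + 3 \sqrt{2 t^{2} + 1}] = \frac{2 m \sqrt{2 t^{2} + 1} + 6 t}{\sqrt{2 t^{2} + 1}} = f(t).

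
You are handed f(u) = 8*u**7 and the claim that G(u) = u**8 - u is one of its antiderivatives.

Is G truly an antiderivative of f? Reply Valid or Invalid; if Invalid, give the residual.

d/du[G] = 8*u**7 - 1
d/du[G] - f(u) = -1 != 0.

Invalid: d/du[G] - f = -1, which is not 0.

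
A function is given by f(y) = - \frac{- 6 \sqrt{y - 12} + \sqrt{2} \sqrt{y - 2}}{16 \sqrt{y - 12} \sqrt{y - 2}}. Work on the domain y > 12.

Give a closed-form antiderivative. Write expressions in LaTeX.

An antiderivative is F(y) = - \frac{\sqrt{2} \sqrt{y - 12} - 6 \sqrt{y - 2}}{8}.

A candidate is checked by its d/dy: the result must match f(y).
Check: d/dy[- \frac{\sqrt{2} \sqrt{y - 12} - 6 \sqrt{y - 2}}{8}] = \frac{6 \sqrt{y - 12} - \sqrt{2} \sqrt{y - 2}}{16 \sqrt{y - 12} \sqrt{y - 2}}, which equals f(y).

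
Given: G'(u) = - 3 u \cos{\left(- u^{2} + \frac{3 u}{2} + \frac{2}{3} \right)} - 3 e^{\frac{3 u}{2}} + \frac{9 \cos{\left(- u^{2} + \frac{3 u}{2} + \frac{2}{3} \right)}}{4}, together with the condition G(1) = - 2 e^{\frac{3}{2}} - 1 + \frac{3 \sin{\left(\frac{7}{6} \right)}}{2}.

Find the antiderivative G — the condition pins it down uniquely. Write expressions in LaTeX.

G(u) = - 2 e^{\frac{3 u}{2}} + \frac{3 \sin{\left(- u^{2} + \frac{3 u}{2} + \frac{2}{3} \right)}}{2} - 1

The integrand splits into summands that can be handled one at a time.
A general antiderivative is - 2 e^{\frac{3 u}{2}} + \frac{3 \sin{\left(- u^{2} + \frac{3 u}{2} + \frac{2}{3} \right)}}{2} + C.
The condition gives C = - 2 e^{\frac{3}{2}} - 1 + \frac{3 \sin{\left(\frac{7}{6} \right)}}{2} - (- 2 e^{\frac{3}{2}} + \frac{3 \sin{\left(\frac{7}{6} \right)}}{2}) = -1.
So G(u) = - 2 e^{\frac{3 u}{2}} + \frac{3 \sin{\left(- u^{2} + \frac{3 u}{2} + \frac{2}{3} \right)}}{2} - 1.
Check: d/du[- 2 e^{\frac{3 u}{2}} + \frac{3 \sin{\left(- u^{2} + \frac{3 u}{2} + \frac{2}{3} \right)}}{2} - 1] = - 3 u \cos{\left(- u^{2} + \frac{3 u}{2} + \frac{2}{3} \right)} - 3 e^{\frac{3 u}{2}} + \frac{9 \cos{\left(- u^{2} + \frac{3 u}{2} + \frac{2}{3} \right)}}{4} = G'(u).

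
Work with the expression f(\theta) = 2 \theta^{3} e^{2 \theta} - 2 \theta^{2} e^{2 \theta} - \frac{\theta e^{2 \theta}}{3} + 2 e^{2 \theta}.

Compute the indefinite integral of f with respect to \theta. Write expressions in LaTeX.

f has the shape u'v + uv' for u = \theta^{3} - \frac{5 \theta^{2}}{2} + \frac{7 \theta}{3} - \frac{1}{6} and v = e^{2 \theta} — it is the derivative of the product u*v.
Check: d/d\theta[\theta^{3} e^{2 \theta} - \frac{5 \theta^{2} e^{2 \theta}}{2} + \frac{7 \theta e^{2 \theta}}{3} - \frac{e^{2 \theta}}{6}] = 2 \theta^{3} e^{2 \theta} - 2 \theta^{2} e^{2 \theta} - \frac{\theta e^{2 \theta}}{3} + 2 e^{2 \theta} = f(\theta).

F(\theta) = \theta^{3} e^{2 \theta} - \frac{5 \theta^{2} e^{2 \theta}}{2} + \frac{7 \theta e^{2 \theta}}{3} - \frac{e^{2 \theta}}{6} + C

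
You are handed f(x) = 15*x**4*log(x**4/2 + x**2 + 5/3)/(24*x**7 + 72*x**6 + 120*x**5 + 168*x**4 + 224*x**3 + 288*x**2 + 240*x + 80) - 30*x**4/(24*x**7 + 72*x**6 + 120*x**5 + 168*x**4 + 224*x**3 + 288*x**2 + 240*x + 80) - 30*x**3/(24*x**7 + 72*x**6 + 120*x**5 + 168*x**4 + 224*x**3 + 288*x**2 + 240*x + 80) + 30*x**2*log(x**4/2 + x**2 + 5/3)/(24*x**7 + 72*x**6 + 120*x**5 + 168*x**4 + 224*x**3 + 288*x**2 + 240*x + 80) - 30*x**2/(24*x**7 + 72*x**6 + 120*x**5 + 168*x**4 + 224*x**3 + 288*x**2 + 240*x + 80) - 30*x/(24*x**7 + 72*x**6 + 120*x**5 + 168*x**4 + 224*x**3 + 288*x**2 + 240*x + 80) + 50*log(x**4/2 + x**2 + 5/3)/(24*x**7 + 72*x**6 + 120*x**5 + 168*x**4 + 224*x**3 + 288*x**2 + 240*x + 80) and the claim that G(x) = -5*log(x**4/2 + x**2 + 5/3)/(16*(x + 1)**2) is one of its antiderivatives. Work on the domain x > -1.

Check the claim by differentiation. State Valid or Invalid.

Valid: G'(x) = f(x).

d/dx[G] = (15*x**4*log(x**4/2 + x**2 + 5/3) - 30*x**4 - 30*x**3 + 30*x**2*log(x**4/2 + x**2 + 5/3) - 30*x**2 - 30*x + 50*log(x**4/2 + x**2 + 5/3))/(24*x**7 + 72*x**6 + 120*x**5 + 168*x**4 + 224*x**3 + 288*x**2 + 240*x + 80)
This equals f(x) exactly, so the claim holds.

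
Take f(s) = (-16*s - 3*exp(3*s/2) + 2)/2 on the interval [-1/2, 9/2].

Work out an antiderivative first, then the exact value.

Antiderivative: F(s) = (-12*s**2 + 3*s - 3*exp(3*s/2) - 2)/3; value = -exp(27/4) - 75 + exp(-3/4)

Recover f(s) by differentiating a candidate F(s); any mismatch rules it out.
F(s) = (-12*s**2 + 3*s - 3*exp(3*s/2) - 2)/3 is an antiderivative of f.
Check: d/ds[(-12*s**2 + 3*s - 3*exp(3*s/2) - 2)/3] = -8*s - 3*exp(3*s/2)/2 + 1, which equals f(s).
F(9/2) = -exp(27/4) - 463/6; F(-1/2) = -13/6 - exp(-3/4).
Integral = F(9/2) - F(-1/2) = -exp(27/4) - 75 + exp(-3/4).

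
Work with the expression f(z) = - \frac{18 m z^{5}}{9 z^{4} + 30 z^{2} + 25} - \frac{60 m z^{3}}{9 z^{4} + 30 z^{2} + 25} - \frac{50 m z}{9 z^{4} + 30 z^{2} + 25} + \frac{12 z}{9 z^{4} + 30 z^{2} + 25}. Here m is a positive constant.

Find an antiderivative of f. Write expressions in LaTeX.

Integrate term by term and add the pieces.
Check: d/dz[\frac{- m z^{2} \left(3 z^{2} + 5\right) - 2}{3 z^{2} + 5}] = \frac{- 18 m z^{5} - 60 m z^{3} - 50 m z + 12 z}{9 z^{4} + 30 z^{2} + 25}, which equals f(z).

An antiderivative is F(z) = \frac{- m z^{2} \left(3 z^{2} + 5\right) - 2}{3 z^{2} + 5}.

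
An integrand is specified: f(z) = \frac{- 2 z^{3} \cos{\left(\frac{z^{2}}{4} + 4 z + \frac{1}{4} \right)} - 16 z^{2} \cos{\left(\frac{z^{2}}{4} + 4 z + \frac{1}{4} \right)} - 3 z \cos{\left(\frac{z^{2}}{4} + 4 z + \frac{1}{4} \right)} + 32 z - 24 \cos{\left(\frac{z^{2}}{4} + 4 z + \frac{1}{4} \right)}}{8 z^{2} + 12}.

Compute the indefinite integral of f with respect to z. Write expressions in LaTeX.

Check any antiderivative F(z) by computing F'(z) and comparing it with f(z).
Check: d/dz[2 \log{\left(z^{2} + \frac{3}{2} \right)} - \frac{\sin{\left(\frac{z^{2}}{4} + 4 z + \frac{1}{4} \right)}}{2}] = \frac{- 2 z^{3} \cos{\left(\frac{z^{2}}{4} + 4 z + \frac{1}{4} \right)} - 16 z^{2} \cos{\left(\frac{z^{2}}{4} + 4 z + \frac{1}{4} \right)} - 3 z \cos{\left(\frac{z^{2}}{4} + 4 z + \frac{1}{4} \right)} + 32 z - 24 \cos{\left(\frac{z^{2}}{4} + 4 z + \frac{1}{4} \right)}}{8 z^{2} + 12} = f(z).

F(z) = 2 \log{\left(z^{2} + \frac{3}{2} \right)} - \frac{\sin{\left(\frac{z^{2}}{4} + 4 z + \frac{1}{4} \right)}}{2} + C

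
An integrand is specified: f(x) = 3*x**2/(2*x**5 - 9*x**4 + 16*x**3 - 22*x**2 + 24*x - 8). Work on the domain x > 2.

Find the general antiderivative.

The denominator factors as (x - 2)**2*(2*x - 1)*(x**2 + 2); partial fractions split f into directly integrable pieces: (4*x - 7)/(27*(x**2 + 2)) + 4/(27*(2*x - 1)) - 2/(9*(x - 2)) + 2/(3*(x - 2)**2).
Check: d/dx[-(12*x*log(x - 2) - 4*x*log(x - 1/2) - 4*x*log(x**2 + 2) + 7*sqrt(2)*x*atan(sqrt(2)*x/2) - 24*log(x - 2) + 8*log(x - 1/2) + 8*log(x**2 + 2) - 14*sqrt(2)*atan(sqrt(2)*x/2) + 36)/(54*(x - 2))] = 3*x**2/(2*x**5 - 9*x**4 + 16*x**3 - 22*x**2 + 24*x - 8) = f(x).

F(x) = -(12*x*log(x - 2) - 4*x*log(x - 1/2) - 4*x*log(x**2 + 2) + 7*sqrt(2)*x*atan(sqrt(2)*x/2) - 24*log(x - 2) + 8*log(x - 1/2) + 8*log(x**2 + 2) - 14*sqrt(2)*atan(sqrt(2)*x/2) + 36)/(54*(x - 2)) + C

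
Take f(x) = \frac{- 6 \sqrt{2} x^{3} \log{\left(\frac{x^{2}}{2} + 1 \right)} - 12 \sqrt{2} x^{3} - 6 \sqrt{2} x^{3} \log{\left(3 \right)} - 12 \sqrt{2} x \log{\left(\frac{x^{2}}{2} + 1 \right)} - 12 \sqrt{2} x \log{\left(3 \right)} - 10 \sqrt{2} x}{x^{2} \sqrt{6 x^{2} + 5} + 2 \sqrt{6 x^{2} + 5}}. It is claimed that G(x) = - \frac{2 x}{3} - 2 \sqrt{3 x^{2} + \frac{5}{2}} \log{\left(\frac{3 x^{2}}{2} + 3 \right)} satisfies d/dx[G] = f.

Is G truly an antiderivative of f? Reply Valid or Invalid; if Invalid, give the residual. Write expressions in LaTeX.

d/dx[G] = \frac{- 36 x^{3} \log{\left(\frac{x^{2}}{2} + 1 \right)} - 72 x^{3} - 36 x^{3} \log{\left(3 \right)} - 2 \sqrt{2} x^{2} \sqrt{6 x^{2} + 5} - 72 x \log{\left(\frac{x^{2}}{2} + 1 \right)} - 72 x \log{\left(3 \right)} - 60 x - 4 \sqrt{2} \sqrt{6 x^{2} + 5}}{3 \sqrt{2} x^{2} \sqrt{6 x^{2} + 5} + 6 \sqrt{2} \sqrt{6 x^{2} + 5}}
d/dx[G] - f(x) = - \frac{2}{3} != 0.

Invalid: d/dx[G] - f = - \frac{2}{3}, which is not 0.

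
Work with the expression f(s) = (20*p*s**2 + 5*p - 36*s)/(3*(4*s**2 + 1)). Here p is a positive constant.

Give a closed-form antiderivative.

Differentiate the proposed F(s) back; it has to land on f(s) exactly.
Check: d/ds[5*p*s/3 - 3*log(4*s**2 + 1)/2] = (20*p*s**2 + 5*p - 36*s)/(12*s**2 + 3), which equals f(s).

An antiderivative is F(s) = 5*p*s/3 - 3*log(4*s**2 + 1)/2.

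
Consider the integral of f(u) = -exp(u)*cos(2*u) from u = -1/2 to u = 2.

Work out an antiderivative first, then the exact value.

Antiderivative: F(u) = -2*exp(u)*sin(2*u)/5 - exp(u)*cos(2*u)/5; value = -2*exp(-1/2)*sin(1)/5 + exp(-1/2)*cos(1)/5 - exp(2)*cos(4)/5 - 2*exp(2)*sin(4)/5

A candidate is checked by its d/du: the result must match f(u).
F(u) = -2*exp(u)*sin(2*u)/5 - exp(u)*cos(2*u)/5 is an antiderivative of f.
Check: d/du[-2*exp(u)*sin(2*u)/5 - exp(u)*cos(2*u)/5] = -exp(u)*cos(2*u) = f(u).
F(2) = -exp(2)*cos(4)/5 - 2*exp(2)*sin(4)/5; F(-1/2) = -exp(-1/2)*cos(1)/5 + 2*exp(-1/2)*sin(1)/5.
Integral = F(2) - F(-1/2) = -2*exp(-1/2)*sin(1)/5 + exp(-1/2)*cos(1)/5 - exp(2)*cos(4)/5 - 2*exp(2)*sin(4)/5.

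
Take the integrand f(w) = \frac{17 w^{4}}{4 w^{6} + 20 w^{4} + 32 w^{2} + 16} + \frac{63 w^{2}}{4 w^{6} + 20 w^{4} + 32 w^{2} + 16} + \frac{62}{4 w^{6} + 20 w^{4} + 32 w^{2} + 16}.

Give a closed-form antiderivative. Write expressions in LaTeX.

An antiderivative is F(w) = \frac{16 w^{2} \operatorname{atan}{\left(w \right)} - w + 32 \operatorname{atan}{\left(w \right)}}{4 w^{2} + 8}.

The integrand splits into summands that can be handled one at a time.
Check: d/dw[\frac{16 w^{2} \operatorname{atan}{\left(w \right)} - w + 32 \operatorname{atan}{\left(w \right)}}{4 w^{2} + 8}] = \frac{17 w^{4} + 63 w^{2} + 62}{4 w^{6} + 20 w^{4} + 32 w^{2} + 16}, which equals f(w).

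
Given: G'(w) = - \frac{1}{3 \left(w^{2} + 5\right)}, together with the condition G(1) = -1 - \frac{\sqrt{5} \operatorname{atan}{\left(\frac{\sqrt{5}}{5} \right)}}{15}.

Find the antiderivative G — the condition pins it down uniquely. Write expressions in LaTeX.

Since d/dw undoes antidifferentiation here, G(w) must give back the stated G'(w).
A general antiderivative is - \frac{\sqrt{5} \operatorname{atan}{\left(\frac{\sqrt{5} w}{5} \right)}}{15} + C.
The condition gives C = -1 - \frac{\sqrt{5} \operatorname{atan}{\left(\frac{\sqrt{5}}{5} \right)}}{15} - (- \frac{\sqrt{5} \operatorname{atan}{\left(\frac{\sqrt{5}}{5} \right)}}{15}) = -1.
So G(w) = \frac{- \sqrt{5} \operatorname{atan}{\left(\frac{\sqrt{5} w}{5} \right)} - 15}{15}.
Check: d/dw[\frac{- \sqrt{5} \operatorname{atan}{\left(\frac{\sqrt{5} w}{5} \right)} - 15}{15}] = - \frac{1}{3 w^{2} + 15}, which equals G'(w).

G(w) = \frac{- \sqrt{5} \operatorname{atan}{\left(\frac{\sqrt{5} w}{5} \right)} - 15}{15}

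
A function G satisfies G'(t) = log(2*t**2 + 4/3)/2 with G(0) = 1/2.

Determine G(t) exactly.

Whatever form G(t) takes, its d/dt must return the stated G'(t).
A general antiderivative is t*log(2*t**2 + 4/3)/2 - t + sqrt(6)*atan(sqrt(6)*t/2)/3 + C.
The condition gives C = 1/2 - (0) = 1/2.
So G(t) = t*log(2*t**2 + 4/3)/2 - t + sqrt(6)*atan(sqrt(6)*t/2)/3 + 1/2.
Check: d/dt[t*log(2*t**2 + 4/3)/2 - t + sqrt(6)*atan(sqrt(6)*t/2)/3 + 1/2] = log(t**2 + 2/3)/2 + log(2)/2, which equals G'(t).

G(t) = t*log(2*t**2 + 4/3)/2 - t + sqrt(6)*atan(sqrt(6)*t/2)/3 + 1/2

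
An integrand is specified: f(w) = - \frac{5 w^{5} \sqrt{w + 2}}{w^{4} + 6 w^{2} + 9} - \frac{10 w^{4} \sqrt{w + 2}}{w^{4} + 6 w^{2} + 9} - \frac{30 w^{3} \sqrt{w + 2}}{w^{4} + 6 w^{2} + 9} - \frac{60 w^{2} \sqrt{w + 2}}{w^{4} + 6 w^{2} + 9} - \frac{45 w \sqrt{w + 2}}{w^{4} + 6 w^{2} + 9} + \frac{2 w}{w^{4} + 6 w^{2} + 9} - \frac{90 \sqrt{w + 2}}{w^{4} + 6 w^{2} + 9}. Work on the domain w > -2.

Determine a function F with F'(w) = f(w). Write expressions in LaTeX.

An antiderivative is F(w) = - 2 w^{2} \sqrt{w + 2} - 8 w \sqrt{w + 2} - 8 \sqrt{w + 2} - \frac{1}{w^{2} + 3}.

Integrate term by term and add the pieces.
Check: d/dw[- 2 w^{2} \sqrt{w + 2} - 8 w \sqrt{w + 2} - 8 \sqrt{w + 2} - \frac{1}{w^{2} + 3}] = \frac{- 5 w^{6} - 20 w^{5} - 50 w^{4} - 120 w^{3} - 165 w^{2} + 2 w \sqrt{w + 2} - 180 w - 180}{w^{4} \sqrt{w + 2} + 6 w^{2} \sqrt{w + 2} + 9 \sqrt{w + 2}}, which equals f(w).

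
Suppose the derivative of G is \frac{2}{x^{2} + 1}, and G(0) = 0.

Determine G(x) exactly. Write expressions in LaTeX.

G(x) = 2 \operatorname{atan}{\left(x \right)}

Whatever form G(x) takes, its d/dx must return the stated G'(x).
A general antiderivative is 2 \operatorname{atan}{\left(x \right)} + C.
The condition gives C = 0 - (0) = 0.
So G(x) = 2 \operatorname{atan}{\left(x \right)}.
Check: d/dx[2 \operatorname{atan}{\left(x \right)}] = \frac{2}{x^{2} + 1} = G'(x).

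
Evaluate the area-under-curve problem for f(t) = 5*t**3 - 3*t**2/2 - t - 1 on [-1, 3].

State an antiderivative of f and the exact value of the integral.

Antiderivative: F(t) = 5*t**4/4 - t**3/2 - t**2/2 - t; value = 78

Integrate term by term and add the pieces.
F(t) = 5*t**4/4 - t**3/2 - t**2/2 - t is an antiderivative of f.
Check: d/dt[5*t**4/4 - t**3/2 - t**2/2 - t] = 5*t**3 - 3*t**2/2 - t - 1 = f(t).
F(3) = 321/4; F(-1) = 9/4.
Integral = F(3) - F(-1) = 78.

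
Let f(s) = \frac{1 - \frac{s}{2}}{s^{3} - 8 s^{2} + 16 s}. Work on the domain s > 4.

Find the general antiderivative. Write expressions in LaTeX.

F(s) = - \frac{- s \log{\left(s \right)} + s \log{\left(s - 4 \right)} + 4 \log{\left(s \right)} - 4 \log{\left(s - 4 \right)} - 4}{16 \left(s - 4\right)} + C

The denominator factors as 2 s \left(s - 4\right)^{2}; partial fractions split f into directly integrable pieces: - \frac{1}{16 \left(s - 4\right)} - \frac{1}{4 \left(s - 4\right)^{2}} + \frac{1}{16 s}.
Check: d/ds[- \frac{- s \log{\left(s \right)} + s \log{\left(s - 4 \right)} + 4 \log{\left(s \right)} - 4 \log{\left(s - 4 \right)} - 4}{16 \left(s - 4\right)}] = \frac{2 - s}{2 s^{3} - 16 s^{2} + 32 s}, which equals f(s).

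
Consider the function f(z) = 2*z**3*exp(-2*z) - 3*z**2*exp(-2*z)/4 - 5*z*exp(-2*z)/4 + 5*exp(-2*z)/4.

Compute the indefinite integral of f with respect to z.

F(z) = (-8*z**3 - 9*z**2 - 4*z - 7)*exp(-2*z)/8 + C

f has the shape u'v + uv' for u = -z**3 - 9*z**2/8 - z/2 - 7/8 and v = exp(-2*z) — it is the derivative of the product u*v.
Check: d/dz[(-8*z**3 - 9*z**2 - 4*z - 7)*exp(-2*z)/8] = (8*z**3 - 3*z**2 - 5*z + 5)*exp(-2*z)/4, which equals f(z).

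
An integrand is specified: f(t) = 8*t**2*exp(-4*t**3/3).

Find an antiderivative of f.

The substitution u = -4*t**3/3 works: f is exactly (dF/du)*(du/dt) for that inner function.
Check: d/dt[-2*exp(-4*t**3/3)] = 8*t**2*exp(-4*t**3/3) = f(t).

An antiderivative is F(t) = -2*exp(-4*t**3/3).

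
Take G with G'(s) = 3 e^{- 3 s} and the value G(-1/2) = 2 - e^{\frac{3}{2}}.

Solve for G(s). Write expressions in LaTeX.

Whatever form G(s) takes, its d/ds must return the stated G'(s).
A general antiderivative is - e^{- 3 s} + C.
The condition gives C = 2 - e^{\frac{3}{2}} - (- e^{\frac{3}{2}}) = 2.
So G(s) = \left(2 e^{3 s} - 1\right) e^{- 3 s}.
Check: d/ds[\left(2 e^{3 s} - 1\right) e^{- 3 s}] = 3 e^{- 3 s} = G'(s).

G(s) = \left(2 e^{3 s} - 1\right) e^{- 3 s}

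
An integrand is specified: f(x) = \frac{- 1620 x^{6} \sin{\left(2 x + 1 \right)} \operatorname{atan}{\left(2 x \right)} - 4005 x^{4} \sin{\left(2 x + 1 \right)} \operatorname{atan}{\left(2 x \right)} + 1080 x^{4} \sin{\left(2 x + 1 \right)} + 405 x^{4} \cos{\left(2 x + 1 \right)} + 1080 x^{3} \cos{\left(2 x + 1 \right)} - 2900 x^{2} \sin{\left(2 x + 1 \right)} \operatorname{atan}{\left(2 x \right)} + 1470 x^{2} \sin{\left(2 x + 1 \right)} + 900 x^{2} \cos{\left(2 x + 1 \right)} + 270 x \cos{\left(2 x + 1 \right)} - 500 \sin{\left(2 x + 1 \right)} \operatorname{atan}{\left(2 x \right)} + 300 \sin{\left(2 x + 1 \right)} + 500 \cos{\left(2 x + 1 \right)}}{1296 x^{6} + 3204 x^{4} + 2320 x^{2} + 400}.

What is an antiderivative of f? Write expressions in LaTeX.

Recognize the product-rule pattern: f = u'v + uv' with u = \frac{5 \operatorname{atan}{\left(2 x \right)}}{8} - \frac{5}{8 \left(\frac{3 x^{2}}{2} + \frac{5}{3}\right)}, v = \cos{\left(2 x + 1 \right)}, so integration by parts undoes it.
Check: d/dx[- \frac{5 \left(- \frac{\operatorname{atan}{\left(2 x \right)}}{4} + \frac{1}{4 \left(\frac{3 x^{2}}{2} + \frac{5}{3}\right)}\right) \cos{\left(2 x + 1 \right)}}{2}] = \frac{- 1620 x^{6} \sin{\left(2 x + 1 \right)} \operatorname{atan}{\left(2 x \right)} - 4005 x^{4} \sin{\left(2 x + 1 \right)} \operatorname{atan}{\left(2 x \right)} + 1080 x^{4} \sin{\left(2 x + 1 \right)} + 405 x^{4} \cos{\left(2 x + 1 \right)} + 1080 x^{3} \cos{\left(2 x + 1 \right)} - 2900 x^{2} \sin{\left(2 x + 1 \right)} \operatorname{atan}{\left(2 x \right)} + 1470 x^{2} \sin{\left(2 x + 1 \right)} + 900 x^{2} \cos{\left(2 x + 1 \right)} + 270 x \cos{\left(2 x + 1 \right)} - 500 \sin{\left(2 x + 1 \right)} \operatorname{atan}{\left(2 x \right)} + 300 \sin{\left(2 x + 1 \right)} + 500 \cos{\left(2 x + 1 \right)}}{1296 x^{6} + 3204 x^{4} + 2320 x^{2} + 400} = f(x).

An antiderivative is F(x) = - \frac{5 \left(- \frac{\operatorname{atan}{\left(2 x \right)}}{4} + \frac{1}{4 \left(\frac{3 x^{2}}{2} + \frac{5}{3}\right)}\right) \cos{\left(2 x + 1 \right)}}{2}.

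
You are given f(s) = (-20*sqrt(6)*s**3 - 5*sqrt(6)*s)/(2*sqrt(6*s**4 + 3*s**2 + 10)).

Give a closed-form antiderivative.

The substitution u = s**4 + s**2/2 + 5/3 works: f is exactly (dF/du)*(du/ds) for that inner function.
Check: d/ds[-5*sqrt(6)*sqrt(6*s**4 + 3*s**2 + 10)/6] = (-20*sqrt(6)*s**3 - 5*sqrt(6)*s)/(2*sqrt(6*s**4 + 3*s**2 + 10)) = f(s).

An antiderivative is F(s) = -5*sqrt(6)*sqrt(6*s**4 + 3*s**2 + 10)/6.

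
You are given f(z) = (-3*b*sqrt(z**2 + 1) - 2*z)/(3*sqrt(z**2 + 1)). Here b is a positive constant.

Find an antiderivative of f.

Check any antiderivative F(z) by computing F'(z) and comparing it with f(z).
Check: d/dz[-b*z - 2*sqrt(z**2 + 1)/3] = (-3*b*sqrt(z**2 + 1) - 2*z)/(3*sqrt(z**2 + 1)) = f(z).

An antiderivative is F(z) = -b*z - 2*sqrt(z**2 + 1)/3.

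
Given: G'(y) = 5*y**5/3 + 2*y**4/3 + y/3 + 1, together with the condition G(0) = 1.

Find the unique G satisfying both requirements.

The integrand splits into summands that can be handled one at a time.
A general antiderivative is 5*y**6/18 + 2*y**5/15 + y**2/6 + y + C.
The condition gives C = 1 - (0) = 1.
So G(y) = 5*y**6/18 + 2*y**5/15 + y**2/6 + y + 1.
Check: d/dy[5*y**6/18 + 2*y**5/15 + y**2/6 + y + 1] = 5*y**5/3 + 2*y**4/3 + y/3 + 1 = G'(y).

G(y) = 5*y**6/18 + 2*y**5/15 + y**2/6 + y + 1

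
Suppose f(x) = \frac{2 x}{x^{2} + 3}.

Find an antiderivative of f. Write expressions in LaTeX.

The substitution u = x^{2} + 3 works: f is exactly (dF/du)*(du/dx) for that inner function.
Check: d/dx[\log{\left(x^{2} + 3 \right)}] = \frac{2 x}{x^{2} + 3} = f(x).

An antiderivative is F(x) = \log{\left(x^{2} + 3 \right)}.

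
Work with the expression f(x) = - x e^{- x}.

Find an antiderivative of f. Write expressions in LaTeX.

Recognize the product-rule pattern: f = u'v + uv' with u = x + 1, v = e^{- x}, so integration by parts undoes it.
Check: d/dx[\left(x + 1\right) e^{- x}] = - x e^{- x} = f(x).

An antiderivative is F(x) = \left(x + 1\right) e^{- x}.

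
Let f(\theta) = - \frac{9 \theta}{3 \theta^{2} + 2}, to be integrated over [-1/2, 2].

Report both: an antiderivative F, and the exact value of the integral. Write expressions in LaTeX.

Antiderivative: F(\theta) = - \frac{3 \log{\left(\frac{\theta^{2}}{2} + \frac{1}{3} \right)}}{2}; value = - \frac{3 \log{\left(\frac{7}{3} \right)}}{2} + \frac{3 \log{\left(\frac{11}{24} \right)}}{2}

f matches the chain-rule pattern g'(h)*h' with inner function h(\theta) = \frac{\theta^{2}}{2} + \frac{1}{3}; substituting u = h(\theta) collapses the integral.
F(\theta) = - \frac{3 \log{\left(\frac{\theta^{2}}{2} + \frac{1}{3} \right)}}{2} is an antiderivative of f.
Check: d/d\theta[- \frac{3 \log{\left(\frac{\theta^{2}}{2} + \frac{1}{3} \right)}}{2}] = - \frac{9 \theta}{3 \theta^{2} + 2} = f(\theta).
F(2) = - \frac{3 \log{\left(\frac{7}{3} \right)}}{2}; F(-1/2) = - \frac{3 \log{\left(\frac{11}{24} \right)}}{2}.
Integral = F(2) - F(-1/2) = - \frac{3 \log{\left(\frac{7}{3} \right)}}{2} + \frac{3 \log{\left(\frac{11}{24} \right)}}{2}.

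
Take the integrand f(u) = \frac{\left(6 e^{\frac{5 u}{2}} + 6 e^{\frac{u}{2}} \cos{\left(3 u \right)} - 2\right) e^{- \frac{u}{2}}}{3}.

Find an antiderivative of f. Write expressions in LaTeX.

Since d/du undoes antidifferentiation here, F'(u) = f(u) is required of F(u).
Check: d/du[\frac{\left(3 e^{\frac{5 u}{2}} + 2 e^{\frac{u}{2}} \sin{\left(3 u \right)} + 4\right) e^{- \frac{u}{2}}}{3}] = \frac{\left(6 e^{\frac{5 u}{2}} + 6 e^{\frac{u}{2}} \cos{\left(3 u \right)} - 2\right) e^{- \frac{u}{2}}}{3} = f(u).

An antiderivative is F(u) = \frac{\left(3 e^{\frac{5 u}{2}} + 2 e^{\frac{u}{2}} \sin{\left(3 u \right)} + 4\right) e^{- \frac{u}{2}}}{3}.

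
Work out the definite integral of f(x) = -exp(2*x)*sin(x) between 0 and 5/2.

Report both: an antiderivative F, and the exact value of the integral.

Antiderivative: F(x) = -2*exp(2*x)*sin(x)/5 + exp(2*x)*cos(x)/5; value = -2*exp(5)*sin(5/2)/5 + exp(5)*cos(5/2)/5 - 1/5

Differentiate the proposed F(x) back; it has to land on f(x) exactly.
F(x) = -2*exp(2*x)*sin(x)/5 + exp(2*x)*cos(x)/5 is an antiderivative of f.
Check: d/dx[-2*exp(2*x)*sin(x)/5 + exp(2*x)*cos(x)/5] = -exp(2*x)*sin(x) = f(x).
F(5/2) = -2*exp(5)*sin(5/2)/5 + exp(5)*cos(5/2)/5; F(0) = 1/5.
Integral = F(5/2) - F(0) = -2*exp(5)*sin(5/2)/5 + exp(5)*cos(5/2)/5 - 1/5.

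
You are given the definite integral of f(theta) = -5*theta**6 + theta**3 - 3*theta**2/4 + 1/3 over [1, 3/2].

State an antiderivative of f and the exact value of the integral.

Antiderivative: F(theta) = -theta*(60*theta**6 - 21*theta**3 + 21*theta**2 - 28)/84; value = -29303/2688

Integrate term by term and add the pieces.
F(theta) = -theta*(60*theta**6 - 21*theta**3 + 21*theta**2 - 28)/84 is an antiderivative of f.
Check: d/dtheta[-theta*(60*theta**6 - 21*theta**3 + 21*theta**2 - 28)/84] = -5*theta**6 + theta**3 - 3*theta**2/4 + 1/3 = f(theta).
F(3/2) = -10109/896; F(1) = -8/21.
Integral = F(3/2) - F(1) = -29303/2688.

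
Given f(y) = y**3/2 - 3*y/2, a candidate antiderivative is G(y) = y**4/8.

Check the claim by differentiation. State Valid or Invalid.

Invalid: d/dy[G] - f = 3*y/2, which is not 0.

d/dy[G] = y**3/2
d/dy[G] - f(y) = 3*y/2 != 0.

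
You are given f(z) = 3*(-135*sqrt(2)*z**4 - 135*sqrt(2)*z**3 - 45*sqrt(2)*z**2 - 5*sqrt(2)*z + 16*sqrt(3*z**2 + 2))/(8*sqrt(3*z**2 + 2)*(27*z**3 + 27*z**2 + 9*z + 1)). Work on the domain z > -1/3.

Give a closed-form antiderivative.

A first test for any F(z): its z-derivative must equal f(z) identically.
Check: d/dz[(-45*z**2*sqrt(3*z**2 + 2) - 30*z*sqrt(3*z**2 + 2) - 5*sqrt(3*z**2 + 2) - 4*sqrt(2))/(36*sqrt(2)*z**2 + 24*sqrt(2)*z + 4*sqrt(2))] = (-405*sqrt(2)*z**4 - 405*sqrt(2)*z**3 - 135*sqrt(2)*z**2 - 15*sqrt(2)*z + 48*sqrt(3*z**2 + 2))/(216*z**3*sqrt(3*z**2 + 2) + 216*z**2*sqrt(3*z**2 + 2) + 72*z*sqrt(3*z**2 + 2) + 8*sqrt(3*z**2 + 2)), which equals f(z).

An antiderivative is F(z) = (-45*z**2*sqrt(3*z**2 + 2) - 30*z*sqrt(3*z**2 + 2) - 5*sqrt(3*z**2 + 2) - 4*sqrt(2))/(36*sqrt(2)*z**2 + 24*sqrt(2)*z + 4*sqrt(2)).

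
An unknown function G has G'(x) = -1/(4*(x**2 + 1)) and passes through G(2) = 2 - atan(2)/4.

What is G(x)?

G(x) = 2 - atan(x)/4

Since d/dx undoes antidifferentiation here, G(x) must give back the stated G'(x).
A general antiderivative is -atan(x)/4 + C.
The condition gives C = 2 - atan(2)/4 - (-atan(2)/4) = 2.
So G(x) = 2 - atan(x)/4.
Check: d/dx[2 - atan(x)/4] = -1/(4*x**2 + 4), which equals G'(x).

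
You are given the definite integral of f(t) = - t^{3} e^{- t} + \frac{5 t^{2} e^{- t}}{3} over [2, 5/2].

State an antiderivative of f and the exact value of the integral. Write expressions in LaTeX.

Antiderivative: F(t) = \frac{\left(3 t^{3} + 4 t^{2} + 8 t + 8\right) e^{- t}}{3}; value = - \frac{64}{3 e^{2}} + \frac{799}{24 e^{\frac{5}{2}}}

Recognize the product-rule pattern: f = u'v + uv' with u = t^{3} + \frac{4 t^{2}}{3} + \frac{8 t}{3} + \frac{8}{3}, v = e^{- t}, so integration by parts undoes it.
F(t) = \frac{\left(3 t^{3} + 4 t^{2} + 8 t + 8\right) e^{- t}}{3} is an antiderivative of f.
Check: d/dt[\frac{\left(3 t^{3} + 4 t^{2} + 8 t + 8\right) e^{- t}}{3}] = \frac{\left(- 3 t^{3} + 5 t^{2}\right) e^{- t}}{3}, which equals f(t).
F(5/2) = \frac{799}{24 e^{\frac{5}{2}}}; F(2) = \frac{64}{3 e^{2}}.
Integral = F(5/2) - F(2) = - \frac{64}{3 e^{2}} + \frac{799}{24 e^{\frac{5}{2}}}.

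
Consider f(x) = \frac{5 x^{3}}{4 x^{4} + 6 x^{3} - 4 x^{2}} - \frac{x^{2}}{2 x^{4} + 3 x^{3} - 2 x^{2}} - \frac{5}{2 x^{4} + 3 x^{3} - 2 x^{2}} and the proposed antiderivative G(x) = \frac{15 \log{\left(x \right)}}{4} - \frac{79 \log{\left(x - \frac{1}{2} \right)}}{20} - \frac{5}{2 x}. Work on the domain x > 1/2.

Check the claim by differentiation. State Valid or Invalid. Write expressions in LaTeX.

d/dx[G] = \frac{- 8 x^{2} + 25 x - 50}{40 x^{3} - 20 x^{2}}
d/dx[G] - f(x) = - \frac{29}{20 x + 40} != 0.

Invalid: d/dx[G] - f = - \frac{29}{20 x + 40}, which is not 0.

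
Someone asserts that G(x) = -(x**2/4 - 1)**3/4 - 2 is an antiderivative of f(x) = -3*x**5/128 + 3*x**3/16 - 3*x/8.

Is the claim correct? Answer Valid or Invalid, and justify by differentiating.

Valid: G'(x) = f(x).

d/dx[G] = -3*x**5/128 + 3*x**3/16 - 3*x/8
This equals f(x) exactly, so the claim holds.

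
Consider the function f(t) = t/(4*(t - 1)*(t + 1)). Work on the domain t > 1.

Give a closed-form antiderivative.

The denominator factors as 4*(t - 1)*(t + 1); partial fractions split f into directly integrable pieces: 1/(8*(t + 1)) + 1/(8*(t - 1)).
Check: d/dt[log(t**2 - 1)/8] = t/(4*t**2 - 4), which equals f(t).

An antiderivative is F(t) = log(t**2 - 1)/8.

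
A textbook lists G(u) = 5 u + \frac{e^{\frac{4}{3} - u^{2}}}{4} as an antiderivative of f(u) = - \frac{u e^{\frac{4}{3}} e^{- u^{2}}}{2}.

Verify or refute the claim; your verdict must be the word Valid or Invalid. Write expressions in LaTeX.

d/du[G] = \frac{\left(- u + \frac{10 e^{u^{2}}}{e^{\frac{4}{3}}}\right) e^{\frac{4}{3}} e^{- u^{2}}}{2}
d/du[G] - f(u) = 5 != 0.

Invalid: d/du[G] - f = 5, which is not 0.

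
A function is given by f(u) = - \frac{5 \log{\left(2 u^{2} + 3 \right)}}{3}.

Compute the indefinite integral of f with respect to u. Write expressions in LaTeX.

A first test for any F(u): its u-derivative must equal f(u) identically.
Check: d/du[- \frac{5 u \log{\left(2 u^{2} + 3 \right)}}{3} + \frac{10 u}{3} - \frac{5 \sqrt{6} \operatorname{atan}{\left(\frac{\sqrt{6} u}{3} \right)}}{3}] = - \frac{5 \log{\left(2 u^{2} + 3 \right)}}{3} = f(u).

F(u) = - \frac{5 u \log{\left(2 u^{2} + 3 \right)}}{3} + \frac{10 u}{3} - \frac{5 \sqrt{6} \operatorname{atan}{\left(\frac{\sqrt{6} u}{3} \right)}}{3} + C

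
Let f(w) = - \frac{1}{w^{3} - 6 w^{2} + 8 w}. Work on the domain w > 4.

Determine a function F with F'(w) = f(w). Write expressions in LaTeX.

Factor the denominator (w \left(w - 4\right) \left(w - 2\right)) and decompose: f = \frac{1}{4 \left(w - 2\right)} - \frac{1}{8 \left(w - 4\right)} - \frac{1}{8 w}; each piece integrates to a log, atan, or power term.
Check: d/dw[\frac{\log{\left(w - 2 \right)}}{4} - \frac{\log{\left(w^{2} - 4 w \right)}}{8}] = - \frac{1}{w^{3} - 6 w^{2} + 8 w} = f(w).

An antiderivative is F(w) = \frac{\log{\left(w - 2 \right)}}{4} - \frac{\log{\left(w^{2} - 4 w \right)}}{8}.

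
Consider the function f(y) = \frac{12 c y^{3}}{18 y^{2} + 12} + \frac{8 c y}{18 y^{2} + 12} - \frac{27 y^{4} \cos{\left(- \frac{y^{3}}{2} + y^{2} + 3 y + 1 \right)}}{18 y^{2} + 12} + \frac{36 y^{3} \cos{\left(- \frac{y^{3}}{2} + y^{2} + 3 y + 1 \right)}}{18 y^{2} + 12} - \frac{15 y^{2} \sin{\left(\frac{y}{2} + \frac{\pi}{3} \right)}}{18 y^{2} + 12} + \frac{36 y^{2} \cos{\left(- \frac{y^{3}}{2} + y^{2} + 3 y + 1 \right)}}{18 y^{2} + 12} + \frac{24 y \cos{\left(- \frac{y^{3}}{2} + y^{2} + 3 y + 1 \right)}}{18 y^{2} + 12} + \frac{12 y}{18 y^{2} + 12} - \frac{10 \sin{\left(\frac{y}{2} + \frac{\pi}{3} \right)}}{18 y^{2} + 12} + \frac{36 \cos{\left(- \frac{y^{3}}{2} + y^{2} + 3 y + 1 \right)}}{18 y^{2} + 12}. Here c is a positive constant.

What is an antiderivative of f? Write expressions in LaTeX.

The integrand splits into summands that can be handled one at a time.
Check: d/dy[\frac{c y^{2}}{3} + \frac{\log{\left(3 y^{2} + 2 \right)}}{3} + \sin{\left(- \frac{y^{3}}{2} + y^{2} + 3 y + 1 \right)} + \frac{5 \cos{\left(\frac{y}{2} + \frac{\pi}{3} \right)}}{3}] = \frac{12 c y^{3} + 8 c y - 27 y^{4} \cos{\left(- \frac{y^{3}}{2} + y^{2} + 3 y + 1 \right)} + 36 y^{3} \cos{\left(- \frac{y^{3}}{2} + y^{2} + 3 y + 1 \right)} - 15 y^{2} \sin{\left(\frac{y}{2} + \frac{\pi}{3} \right)} + 36 y^{2} \cos{\left(- \frac{y^{3}}{2} + y^{2} + 3 y + 1 \right)} + 24 y \cos{\left(- \frac{y^{3}}{2} + y^{2} + 3 y + 1 \right)} + 12 y - 10 \sin{\left(\frac{y}{2} + \frac{\pi}{3} \right)} + 36 \cos{\left(- \frac{y^{3}}{2} + y^{2} + 3 y + 1 \right)}}{18 y^{2} + 12}, which equals f(y).

An antiderivative is F(y) = \frac{c y^{2}}{3} + \frac{\log{\left(3 y^{2} + 2 \right)}}{3} + \sin{\left(- \frac{y^{3}}{2} + y^{2} + 3 y + 1 \right)} + \frac{5 \cos{\left(\frac{y}{2} + \frac{\pi}{3} \right)}}{3}.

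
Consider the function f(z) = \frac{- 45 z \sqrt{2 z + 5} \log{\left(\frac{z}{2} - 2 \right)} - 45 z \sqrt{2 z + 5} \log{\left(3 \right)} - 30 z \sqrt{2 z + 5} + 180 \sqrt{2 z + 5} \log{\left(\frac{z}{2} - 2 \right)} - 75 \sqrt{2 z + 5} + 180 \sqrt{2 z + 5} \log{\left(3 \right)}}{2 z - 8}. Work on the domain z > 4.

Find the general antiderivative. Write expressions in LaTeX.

Recognize the product-rule pattern: f = u'v + uv' with u = - \frac{15 \left(2 z + 5\right)^{\frac{3}{2}}}{2}, v = \log{\left(\frac{3 z}{2} - 6 \right)}, so integration by parts undoes it.
Check: d/dz[- 15 z \sqrt{2 z + 5} \log{\left(\frac{3 z}{2} - 6 \right)} - \frac{75 \sqrt{2 z + 5} \log{\left(\frac{3 z}{2} - 6 \right)}}{2}] = \frac{- 90 z^{2} \log{\left(\frac{z}{2} - 2 \right)} - 90 z^{2} \log{\left(3 \right)} - 60 z^{2} + 135 z \log{\left(\frac{z}{2} - 2 \right)} - 300 z + 135 z \log{\left(3 \right)} + 900 \log{\left(\frac{z}{2} - 2 \right)} - 375 + 900 \log{\left(3 \right)}}{2 z \sqrt{2 z + 5} - 8 \sqrt{2 z + 5}}, which equals f(z).

F(z) = - 15 z \sqrt{2 z + 5} \log{\left(\frac{3 z}{2} - 6 \right)} - \frac{75 \sqrt{2 z + 5} \log{\left(\frac{3 z}{2} - 6 \right)}}{2} + C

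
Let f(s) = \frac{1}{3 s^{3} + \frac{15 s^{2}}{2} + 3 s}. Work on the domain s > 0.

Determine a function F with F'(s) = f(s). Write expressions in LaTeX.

The denominator factors as 3 s \left(s + 2\right) \left(2 s + 1\right); partial fractions split f into directly integrable pieces: - \frac{8}{9 \left(2 s + 1\right)} + \frac{1}{9 \left(s + 2\right)} + \frac{1}{3 s}.
Check: d/ds[\frac{\log{\left(s \right)}}{3} - \frac{4 \log{\left(s + \frac{1}{2} \right)}}{9} + \frac{\log{\left(s + 2 \right)}}{9}] = \frac{2}{6 s^{3} + 15 s^{2} + 6 s}, which equals f(s).

An antiderivative is F(s) = \frac{\log{\left(s \right)}}{3} - \frac{4 \log{\left(s + \frac{1}{2} \right)}}{9} + \frac{\log{\left(s + 2 \right)}}{9}.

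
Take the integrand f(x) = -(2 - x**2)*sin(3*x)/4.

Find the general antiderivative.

F(x) = -x**2*cos(3*x)/12 + x*sin(3*x)/18 + 5*cos(3*x)/27 + C

Check any antiderivative F(x) by computing F'(x) and comparing it with f(x).
Check: d/dx[-x**2*cos(3*x)/12 + x*sin(3*x)/18 + 5*cos(3*x)/27] = x**2*sin(3*x)/4 - sin(3*x)/2, which equals f(x).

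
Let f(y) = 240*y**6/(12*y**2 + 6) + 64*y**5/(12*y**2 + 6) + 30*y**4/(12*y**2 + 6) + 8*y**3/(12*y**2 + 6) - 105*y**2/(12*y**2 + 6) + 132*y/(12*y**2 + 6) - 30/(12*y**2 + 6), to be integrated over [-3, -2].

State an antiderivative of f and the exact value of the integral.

Antiderivative: F(y) = 4*y**5 + 4*y**4/3 - 5*y**3/2 - y**2 - 5*y + 3*log(2*y**4 + 2*y**2 + 1/2); value = -3*log(361/2) + 3*log(81/2) + 4259/6

The integrand splits into summands that can be handled one at a time.
F(y) = 4*y**5 + 4*y**4/3 - 5*y**3/2 - y**2 - 5*y + 3*log(2*y**4 + 2*y**2 + 1/2) is an antiderivative of f.
Check: d/dy[4*y**5 + 4*y**4/3 - 5*y**3/2 - y**2 - 5*y + 3*log(2*y**4 + 2*y**2 + 1/2)] = (240*y**6 + 64*y**5 + 30*y**4 + 8*y**3 - 105*y**2 + 132*y - 30)/(12*y**2 + 6), which equals f(y).
F(-2) = -242/3 + 3*log(81/2); F(-3) = -1581/2 + 3*log(361/2).
Integral = F(-2) - F(-3) = -3*log(361/2) + 3*log(81/2) + 4259/6.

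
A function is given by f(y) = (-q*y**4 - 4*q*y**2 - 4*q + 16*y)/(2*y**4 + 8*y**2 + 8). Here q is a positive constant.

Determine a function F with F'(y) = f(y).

An antiderivative is F(y) = -(q*y**3 + 2*q*y + 8)/(2*(y**2 + 2)).

Whatever form F(y) takes, F'(y) = f(y) is non-negotiable.
Check: d/dy[-(q*y**3 + 2*q*y + 8)/(2*(y**2 + 2))] = (-q*y**4 - 4*q*y**2 - 4*q + 16*y)/(2*y**4 + 8*y**2 + 8) = f(y).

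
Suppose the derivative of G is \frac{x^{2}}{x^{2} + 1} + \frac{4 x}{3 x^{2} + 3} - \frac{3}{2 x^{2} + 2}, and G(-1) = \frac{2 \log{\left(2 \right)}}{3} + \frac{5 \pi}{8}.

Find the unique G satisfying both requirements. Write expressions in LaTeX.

The integrand splits into summands that can be handled one at a time.
A general antiderivative is x + \frac{2 \log{\left(x^{2} + 1 \right)}}{3} - \frac{5 \operatorname{atan}{\left(x \right)}}{2} + C.
The condition gives C = \frac{2 \log{\left(2 \right)}}{3} + \frac{5 \pi}{8} - (-1 + \frac{2 \log{\left(2 \right)}}{3} + \frac{5 \pi}{8}) = 1.
So G(x) = x + \frac{2 \log{\left(x^{2} + 1 \right)}}{3} - \frac{5 \operatorname{atan}{\left(x \right)}}{2} + 1.
Check: d/dx[x + \frac{2 \log{\left(x^{2} + 1 \right)}}{3} - \frac{5 \operatorname{atan}{\left(x \right)}}{2} + 1] = \frac{6 x^{2} + 8 x - 9}{6 x^{2} + 6}, which equals G'(x).

G(x) = x + \frac{2 \log{\left(x^{2} + 1 \right)}}{3} - \frac{5 \operatorname{atan}{\left(x \right)}}{2} + 1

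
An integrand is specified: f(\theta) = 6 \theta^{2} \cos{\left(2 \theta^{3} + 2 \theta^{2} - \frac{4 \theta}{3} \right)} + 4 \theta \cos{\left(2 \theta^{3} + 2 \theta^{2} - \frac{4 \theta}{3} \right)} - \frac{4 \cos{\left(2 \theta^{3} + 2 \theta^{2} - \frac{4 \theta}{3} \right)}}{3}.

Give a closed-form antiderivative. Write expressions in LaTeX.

An antiderivative is F(\theta) = \sin{\left(2 \theta^{3} + 2 \theta^{2} - \frac{4 \theta}{3} \right)}.

f matches the chain-rule pattern g'(h)*h' with inner function h(\theta) = 2 \theta^{3} + 2 \theta^{2} - \frac{4 \theta}{3}; substituting u = h(\theta) collapses the integral.
Check: d/d\theta[\sin{\left(2 \theta^{3} + 2 \theta^{2} - \frac{4 \theta}{3} \right)}] = 6 \theta^{2} \cos{\left(2 \theta^{3} + 2 \theta^{2} - \frac{4 \theta}{3} \right)} + 4 \theta \cos{\left(2 \theta^{3} + 2 \theta^{2} - \frac{4 \theta}{3} \right)} - \frac{4 \cos{\left(2 \theta^{3} + 2 \theta^{2} - \frac{4 \theta}{3} \right)}}{3} = f(\theta).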